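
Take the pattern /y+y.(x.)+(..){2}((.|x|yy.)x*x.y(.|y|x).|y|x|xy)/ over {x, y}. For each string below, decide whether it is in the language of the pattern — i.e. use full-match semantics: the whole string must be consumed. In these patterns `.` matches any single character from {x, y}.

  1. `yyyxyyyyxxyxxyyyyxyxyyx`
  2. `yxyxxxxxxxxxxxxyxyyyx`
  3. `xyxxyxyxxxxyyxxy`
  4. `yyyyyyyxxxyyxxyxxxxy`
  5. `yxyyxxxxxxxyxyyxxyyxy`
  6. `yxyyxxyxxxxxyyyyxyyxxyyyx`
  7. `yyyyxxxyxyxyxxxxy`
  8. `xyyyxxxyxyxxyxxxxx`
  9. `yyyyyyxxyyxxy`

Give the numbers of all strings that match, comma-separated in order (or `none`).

1 → no match
2 → no match
3 → no match — must start with `y`
4 → no match
5 → no match
6 → no match
7 → match
8 → no match — must start with `y`
9 → match

7, 9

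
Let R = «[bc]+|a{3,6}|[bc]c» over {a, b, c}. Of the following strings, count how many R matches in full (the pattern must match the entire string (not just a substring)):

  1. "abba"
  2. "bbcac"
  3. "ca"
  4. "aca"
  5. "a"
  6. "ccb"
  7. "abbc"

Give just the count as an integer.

1 → no match
2 → no match
3 → no match
4 → no match
5 → no match
6 → match
7 → no match
Total matched: 1

1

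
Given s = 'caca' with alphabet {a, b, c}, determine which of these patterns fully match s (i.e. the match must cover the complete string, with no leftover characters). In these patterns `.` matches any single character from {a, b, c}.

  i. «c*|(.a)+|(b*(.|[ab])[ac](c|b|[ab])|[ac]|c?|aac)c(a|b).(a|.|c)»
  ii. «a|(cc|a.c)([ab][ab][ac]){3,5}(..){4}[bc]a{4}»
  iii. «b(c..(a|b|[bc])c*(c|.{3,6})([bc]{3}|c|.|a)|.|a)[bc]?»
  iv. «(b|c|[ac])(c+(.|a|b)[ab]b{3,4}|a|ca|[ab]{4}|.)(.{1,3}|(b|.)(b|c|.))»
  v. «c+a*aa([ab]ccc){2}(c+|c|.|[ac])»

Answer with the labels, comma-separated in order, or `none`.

i, iv

i → match
ii → no match
iii → no match — must start with 'b'
iv → match
v → no match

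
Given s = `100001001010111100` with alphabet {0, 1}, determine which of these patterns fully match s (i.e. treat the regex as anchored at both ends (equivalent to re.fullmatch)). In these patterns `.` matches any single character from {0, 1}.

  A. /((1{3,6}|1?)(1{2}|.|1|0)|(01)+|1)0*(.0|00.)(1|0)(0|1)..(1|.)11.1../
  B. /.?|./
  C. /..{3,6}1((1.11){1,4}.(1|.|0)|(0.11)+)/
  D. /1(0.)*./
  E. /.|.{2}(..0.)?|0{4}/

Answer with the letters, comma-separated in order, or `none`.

A

A → match
B → no match
C → no match
D → no match
E → no match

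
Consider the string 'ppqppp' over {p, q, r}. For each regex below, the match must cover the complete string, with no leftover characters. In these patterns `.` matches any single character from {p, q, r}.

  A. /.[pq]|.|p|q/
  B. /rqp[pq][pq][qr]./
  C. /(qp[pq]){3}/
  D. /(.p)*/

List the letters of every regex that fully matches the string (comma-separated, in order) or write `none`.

A → no match
B → no match — must start with 'rqp'
C → no match — must start with 'qp'
D → match

D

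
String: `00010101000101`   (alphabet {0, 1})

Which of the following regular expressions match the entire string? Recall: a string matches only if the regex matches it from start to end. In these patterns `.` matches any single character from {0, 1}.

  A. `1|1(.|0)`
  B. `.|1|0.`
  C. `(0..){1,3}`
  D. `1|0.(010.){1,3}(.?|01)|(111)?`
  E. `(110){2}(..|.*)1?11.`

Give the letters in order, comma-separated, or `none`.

D

A → no match — must start with `1`
B → no match
C → no match
D → match
E → no match — must start with `110`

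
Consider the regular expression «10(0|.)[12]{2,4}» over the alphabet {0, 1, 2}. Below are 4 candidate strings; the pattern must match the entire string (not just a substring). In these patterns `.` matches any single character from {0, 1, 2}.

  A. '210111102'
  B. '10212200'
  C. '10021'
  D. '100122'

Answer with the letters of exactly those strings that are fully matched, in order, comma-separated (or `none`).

C, D

A → no match — must start with '10'
B → no match
C → match
D → match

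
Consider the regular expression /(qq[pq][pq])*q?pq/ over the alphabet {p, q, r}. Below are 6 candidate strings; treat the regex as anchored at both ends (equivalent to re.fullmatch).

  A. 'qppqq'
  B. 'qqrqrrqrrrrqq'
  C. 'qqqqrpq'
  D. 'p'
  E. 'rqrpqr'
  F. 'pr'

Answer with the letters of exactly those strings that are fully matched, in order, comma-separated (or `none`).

A → no match — must end with 'pq'
B → no match — must end with 'pq'
C → no match
D → no match — must end with 'pq'
E → no match — must end with 'pq'
F → no match — must end with 'pq'

none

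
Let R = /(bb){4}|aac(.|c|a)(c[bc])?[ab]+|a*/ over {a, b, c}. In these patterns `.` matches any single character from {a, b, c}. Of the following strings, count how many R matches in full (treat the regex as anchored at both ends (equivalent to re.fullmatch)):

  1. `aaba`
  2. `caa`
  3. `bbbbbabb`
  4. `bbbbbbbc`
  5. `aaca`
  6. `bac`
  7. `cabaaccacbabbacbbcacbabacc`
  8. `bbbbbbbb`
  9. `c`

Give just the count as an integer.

1

1 → no match
2 → no match
3 → no match
4 → no match
5 → no match
6 → no match
7 → no match
8 → match
9 → no match
Total matched: 1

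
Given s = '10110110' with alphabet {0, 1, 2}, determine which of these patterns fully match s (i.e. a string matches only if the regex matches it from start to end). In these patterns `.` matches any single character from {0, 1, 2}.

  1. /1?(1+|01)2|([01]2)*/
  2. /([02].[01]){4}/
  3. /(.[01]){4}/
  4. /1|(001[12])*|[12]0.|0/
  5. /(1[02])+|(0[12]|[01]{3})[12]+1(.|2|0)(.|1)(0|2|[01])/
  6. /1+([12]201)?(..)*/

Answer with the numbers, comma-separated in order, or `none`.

3

1 → no match
2 → no match
3 → match
4 → no match
5 → no match
6 → no match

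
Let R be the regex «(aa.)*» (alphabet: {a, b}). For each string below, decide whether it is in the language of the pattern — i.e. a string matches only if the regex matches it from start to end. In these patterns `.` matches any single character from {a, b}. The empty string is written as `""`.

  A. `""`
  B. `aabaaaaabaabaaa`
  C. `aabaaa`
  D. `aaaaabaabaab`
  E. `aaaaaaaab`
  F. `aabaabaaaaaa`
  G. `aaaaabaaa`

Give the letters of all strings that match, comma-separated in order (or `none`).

A, B, C, D, E, F, G

A → match
B → match
C → match
D → match
E → match
F → match
G → match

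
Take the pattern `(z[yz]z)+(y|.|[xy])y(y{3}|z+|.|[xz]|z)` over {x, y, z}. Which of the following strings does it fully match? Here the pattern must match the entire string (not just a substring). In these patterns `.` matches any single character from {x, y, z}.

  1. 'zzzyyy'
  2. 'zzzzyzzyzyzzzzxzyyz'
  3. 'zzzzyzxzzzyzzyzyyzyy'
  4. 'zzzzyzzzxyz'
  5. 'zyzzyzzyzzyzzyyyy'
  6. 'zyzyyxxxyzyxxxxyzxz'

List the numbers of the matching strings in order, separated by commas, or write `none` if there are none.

1, 5

1 → match
2 → no match
3 → no match
4 → no match
5 → match
6 → no match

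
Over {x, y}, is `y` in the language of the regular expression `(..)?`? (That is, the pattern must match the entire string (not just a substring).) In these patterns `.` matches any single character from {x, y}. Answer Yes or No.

No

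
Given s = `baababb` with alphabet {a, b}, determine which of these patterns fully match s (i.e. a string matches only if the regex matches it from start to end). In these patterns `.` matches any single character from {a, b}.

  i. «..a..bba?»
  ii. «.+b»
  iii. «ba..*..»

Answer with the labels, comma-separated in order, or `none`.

i, ii, iii

i → match
ii → match
iii → match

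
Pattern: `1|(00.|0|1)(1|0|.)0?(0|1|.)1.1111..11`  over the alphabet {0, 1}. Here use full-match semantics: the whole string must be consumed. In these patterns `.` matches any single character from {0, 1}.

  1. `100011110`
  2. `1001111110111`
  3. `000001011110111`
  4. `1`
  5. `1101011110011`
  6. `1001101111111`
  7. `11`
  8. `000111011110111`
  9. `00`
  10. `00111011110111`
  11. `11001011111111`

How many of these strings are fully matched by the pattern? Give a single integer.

1 → no match
2 → match
3 → match
4 → match
5 → match
6 → no match
7 → no match
8 → match
9 → no match
10 → no match
11 → match
Total matched: 6

6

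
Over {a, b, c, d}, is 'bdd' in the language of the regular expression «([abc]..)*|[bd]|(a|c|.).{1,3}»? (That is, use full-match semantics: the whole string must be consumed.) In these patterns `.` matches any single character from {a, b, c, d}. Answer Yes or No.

Yes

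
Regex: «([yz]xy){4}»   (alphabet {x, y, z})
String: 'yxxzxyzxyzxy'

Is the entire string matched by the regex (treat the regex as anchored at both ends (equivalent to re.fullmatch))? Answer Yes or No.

No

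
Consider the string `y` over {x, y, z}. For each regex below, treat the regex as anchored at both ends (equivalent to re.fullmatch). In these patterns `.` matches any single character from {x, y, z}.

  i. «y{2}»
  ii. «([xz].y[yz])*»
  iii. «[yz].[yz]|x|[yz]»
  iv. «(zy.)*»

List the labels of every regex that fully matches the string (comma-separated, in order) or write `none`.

iii

i → no match
ii → no match
iii → match
iv → no match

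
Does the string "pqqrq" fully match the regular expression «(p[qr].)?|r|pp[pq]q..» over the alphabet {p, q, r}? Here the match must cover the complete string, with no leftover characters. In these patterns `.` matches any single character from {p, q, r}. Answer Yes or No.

No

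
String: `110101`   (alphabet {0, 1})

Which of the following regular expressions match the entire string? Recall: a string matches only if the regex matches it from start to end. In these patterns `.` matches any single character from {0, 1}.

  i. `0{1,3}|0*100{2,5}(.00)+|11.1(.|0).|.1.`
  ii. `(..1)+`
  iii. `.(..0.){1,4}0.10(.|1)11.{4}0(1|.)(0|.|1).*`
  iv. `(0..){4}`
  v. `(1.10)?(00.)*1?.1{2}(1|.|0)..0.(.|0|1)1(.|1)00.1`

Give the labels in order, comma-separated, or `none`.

i → match
ii → no match
iii → no match
iv → no match — must start with `0`
v → no match

i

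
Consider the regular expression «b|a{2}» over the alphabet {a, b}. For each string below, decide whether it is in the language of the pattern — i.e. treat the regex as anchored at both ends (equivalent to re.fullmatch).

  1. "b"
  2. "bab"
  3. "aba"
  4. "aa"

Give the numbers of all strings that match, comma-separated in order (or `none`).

1, 4

1. "b" → match
2. "bab" → no match
3. "aba" → no match
4. "aa" → match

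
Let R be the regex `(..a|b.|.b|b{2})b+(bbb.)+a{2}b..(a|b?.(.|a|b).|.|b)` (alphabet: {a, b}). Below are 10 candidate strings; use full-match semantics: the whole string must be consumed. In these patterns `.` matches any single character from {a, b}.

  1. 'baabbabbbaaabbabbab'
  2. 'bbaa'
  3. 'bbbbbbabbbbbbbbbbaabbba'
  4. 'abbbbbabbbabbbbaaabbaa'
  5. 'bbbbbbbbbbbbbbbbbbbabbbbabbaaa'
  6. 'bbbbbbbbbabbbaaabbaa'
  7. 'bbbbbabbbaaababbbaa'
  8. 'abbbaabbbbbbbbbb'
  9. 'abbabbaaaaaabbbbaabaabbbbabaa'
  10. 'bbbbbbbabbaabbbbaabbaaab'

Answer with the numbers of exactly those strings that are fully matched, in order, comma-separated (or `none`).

1 → no match
2 → no match
3 → no match
4 → no match
5 → no match
6 → match
7 → no match
8 → no match
9 → no match
10 → no match

6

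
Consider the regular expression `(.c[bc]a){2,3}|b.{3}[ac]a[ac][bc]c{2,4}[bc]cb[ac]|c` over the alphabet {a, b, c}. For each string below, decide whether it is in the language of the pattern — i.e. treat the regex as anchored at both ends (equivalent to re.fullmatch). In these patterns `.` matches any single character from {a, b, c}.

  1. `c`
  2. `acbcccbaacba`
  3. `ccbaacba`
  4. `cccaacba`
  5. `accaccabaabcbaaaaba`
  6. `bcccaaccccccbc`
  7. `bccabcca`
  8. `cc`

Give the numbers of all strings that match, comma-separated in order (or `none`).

1, 3, 4, 6, 7

1 → match
2 → no match
3 → match
4 → match
5 → no match
6 → match
7 → match
8 → no match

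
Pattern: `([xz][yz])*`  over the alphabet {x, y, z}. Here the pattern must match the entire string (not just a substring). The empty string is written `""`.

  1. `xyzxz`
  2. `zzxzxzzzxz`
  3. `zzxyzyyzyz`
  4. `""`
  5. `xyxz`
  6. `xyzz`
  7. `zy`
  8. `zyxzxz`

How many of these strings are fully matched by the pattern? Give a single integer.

6

1 → no match
2 → match
3 → no match
4 → match
5 → match
6 → match
7 → match
8 → match
Total matched: 6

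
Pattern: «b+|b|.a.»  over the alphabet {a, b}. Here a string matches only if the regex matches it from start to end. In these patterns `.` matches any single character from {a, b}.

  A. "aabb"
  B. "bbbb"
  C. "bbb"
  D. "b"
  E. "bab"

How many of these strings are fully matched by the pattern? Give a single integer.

A → no match
B → match
C → match
D → match
E → match
Total matched: 4

4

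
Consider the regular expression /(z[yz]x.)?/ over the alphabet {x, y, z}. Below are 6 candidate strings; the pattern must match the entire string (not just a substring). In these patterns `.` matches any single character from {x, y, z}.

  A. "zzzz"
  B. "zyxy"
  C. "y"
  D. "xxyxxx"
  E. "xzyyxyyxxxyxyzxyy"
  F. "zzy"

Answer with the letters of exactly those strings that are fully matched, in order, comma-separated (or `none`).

B

A → no match
B → match
C → no match
D → no match
E → no match
F → no match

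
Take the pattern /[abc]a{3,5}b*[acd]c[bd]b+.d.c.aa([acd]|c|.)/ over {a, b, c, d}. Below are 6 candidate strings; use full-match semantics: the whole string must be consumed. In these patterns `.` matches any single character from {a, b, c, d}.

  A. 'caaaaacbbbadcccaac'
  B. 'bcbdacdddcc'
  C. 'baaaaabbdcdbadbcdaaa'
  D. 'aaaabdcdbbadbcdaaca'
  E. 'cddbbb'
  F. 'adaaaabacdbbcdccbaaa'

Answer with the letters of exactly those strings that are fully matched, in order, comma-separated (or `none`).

A, C

A → match
B. 'bcbdacdddcc' → no match
C → match
D → no match
E. 'cddbbb' → no match
F → no match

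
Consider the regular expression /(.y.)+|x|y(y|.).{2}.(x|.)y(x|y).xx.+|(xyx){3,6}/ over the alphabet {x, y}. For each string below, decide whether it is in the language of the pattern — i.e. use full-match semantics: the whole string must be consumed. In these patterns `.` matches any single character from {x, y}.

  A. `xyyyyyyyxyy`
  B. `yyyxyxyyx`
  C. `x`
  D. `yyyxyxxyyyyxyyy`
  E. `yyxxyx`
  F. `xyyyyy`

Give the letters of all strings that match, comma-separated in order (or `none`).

B, C, D, E, F

A → no match
B → match
C → match
D → match
E → match
F → match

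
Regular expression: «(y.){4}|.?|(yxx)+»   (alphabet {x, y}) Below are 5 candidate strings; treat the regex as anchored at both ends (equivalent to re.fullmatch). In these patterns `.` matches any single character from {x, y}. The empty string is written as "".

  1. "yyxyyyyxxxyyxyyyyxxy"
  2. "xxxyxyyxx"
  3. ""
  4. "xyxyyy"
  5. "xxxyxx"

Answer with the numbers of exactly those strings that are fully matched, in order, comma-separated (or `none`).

3

1 → no match
2. "xxxyxyyxx" → no match
3. "" → match
4. "xyxyyy" → no match
5. "xxxyxx" → no match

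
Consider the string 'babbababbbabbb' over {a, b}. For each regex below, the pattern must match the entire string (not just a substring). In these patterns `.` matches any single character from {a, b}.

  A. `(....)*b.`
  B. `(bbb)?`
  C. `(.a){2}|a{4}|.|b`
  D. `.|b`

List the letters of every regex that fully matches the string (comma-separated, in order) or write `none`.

A

A → match
B → no match
C → no match
D → no match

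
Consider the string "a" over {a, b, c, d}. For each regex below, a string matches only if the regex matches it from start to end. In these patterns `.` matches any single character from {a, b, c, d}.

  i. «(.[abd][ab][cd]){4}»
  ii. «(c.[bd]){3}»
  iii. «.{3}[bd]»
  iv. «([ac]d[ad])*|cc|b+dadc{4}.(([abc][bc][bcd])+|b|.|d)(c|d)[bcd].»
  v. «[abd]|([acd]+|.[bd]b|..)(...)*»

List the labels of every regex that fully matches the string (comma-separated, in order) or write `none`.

i → no match
ii → no match — must start with "c"
iii → no match
iv → no match
v → match

v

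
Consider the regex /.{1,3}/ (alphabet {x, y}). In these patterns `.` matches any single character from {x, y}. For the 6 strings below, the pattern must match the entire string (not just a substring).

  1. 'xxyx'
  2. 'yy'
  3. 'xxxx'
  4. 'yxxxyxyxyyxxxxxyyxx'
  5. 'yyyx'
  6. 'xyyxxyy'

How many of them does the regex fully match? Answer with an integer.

1 → no match
2 → match
3 → no match
4 → no match
5 → no match
6 → no match
Total matched: 1

1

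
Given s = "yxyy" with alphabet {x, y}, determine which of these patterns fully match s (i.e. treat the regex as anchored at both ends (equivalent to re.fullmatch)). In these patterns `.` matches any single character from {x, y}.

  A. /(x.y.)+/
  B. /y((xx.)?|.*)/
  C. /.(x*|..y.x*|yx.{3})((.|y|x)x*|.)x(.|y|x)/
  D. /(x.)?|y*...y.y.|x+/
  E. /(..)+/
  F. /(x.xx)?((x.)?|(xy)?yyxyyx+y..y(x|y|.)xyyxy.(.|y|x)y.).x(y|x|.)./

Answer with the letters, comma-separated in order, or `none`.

B, E, F

A → no match — must start with "x"
B → match
C → no match
D → no match
E → match
F → match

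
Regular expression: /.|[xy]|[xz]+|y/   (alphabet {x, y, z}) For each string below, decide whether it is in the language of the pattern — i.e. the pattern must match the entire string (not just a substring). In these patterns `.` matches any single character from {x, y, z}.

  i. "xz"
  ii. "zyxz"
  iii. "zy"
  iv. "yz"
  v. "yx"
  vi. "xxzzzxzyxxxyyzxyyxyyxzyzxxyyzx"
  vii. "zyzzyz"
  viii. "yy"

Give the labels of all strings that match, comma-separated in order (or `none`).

i → match
ii → no match
iii → no match
iv → no match
v → no match
vi → no match
vii → no match
viii → no match

i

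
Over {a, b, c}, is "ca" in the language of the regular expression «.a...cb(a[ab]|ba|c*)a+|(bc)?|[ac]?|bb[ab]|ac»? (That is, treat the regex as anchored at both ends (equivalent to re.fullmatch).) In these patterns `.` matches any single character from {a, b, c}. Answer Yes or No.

No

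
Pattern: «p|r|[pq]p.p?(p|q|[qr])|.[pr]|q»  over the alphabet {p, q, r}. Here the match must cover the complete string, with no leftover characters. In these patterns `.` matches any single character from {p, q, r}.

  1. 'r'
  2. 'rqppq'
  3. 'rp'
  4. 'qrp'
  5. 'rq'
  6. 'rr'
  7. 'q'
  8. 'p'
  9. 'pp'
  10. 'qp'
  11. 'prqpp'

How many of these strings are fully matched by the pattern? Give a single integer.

7

1 → match
2 → no match
3 → match
4 → no match
5 → no match
6 → match
7 → match
8 → match
9 → match
10 → match
11 → no match
Total matched: 7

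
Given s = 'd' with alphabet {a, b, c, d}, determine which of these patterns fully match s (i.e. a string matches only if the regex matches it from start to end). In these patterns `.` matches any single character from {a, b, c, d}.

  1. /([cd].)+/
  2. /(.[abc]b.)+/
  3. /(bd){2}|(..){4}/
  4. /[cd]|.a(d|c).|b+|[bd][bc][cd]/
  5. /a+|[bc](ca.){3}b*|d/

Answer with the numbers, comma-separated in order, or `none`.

1 → no match
2 → no match
3 → no match
4 → match
5 → match

4, 5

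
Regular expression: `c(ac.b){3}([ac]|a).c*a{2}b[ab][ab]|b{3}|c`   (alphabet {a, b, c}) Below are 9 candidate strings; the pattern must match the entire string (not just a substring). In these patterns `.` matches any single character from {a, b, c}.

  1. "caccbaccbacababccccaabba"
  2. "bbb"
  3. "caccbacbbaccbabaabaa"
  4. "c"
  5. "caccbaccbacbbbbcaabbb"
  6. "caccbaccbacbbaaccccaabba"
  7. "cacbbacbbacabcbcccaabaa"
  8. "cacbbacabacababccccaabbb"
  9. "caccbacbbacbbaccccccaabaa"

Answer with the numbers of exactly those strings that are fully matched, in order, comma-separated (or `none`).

1, 2, 3, 4, 6, 7, 8, 9

1 → match
2 → match
3 → match
4 → match
5 → no match
6 → match
7 → match
8 → match
9 → match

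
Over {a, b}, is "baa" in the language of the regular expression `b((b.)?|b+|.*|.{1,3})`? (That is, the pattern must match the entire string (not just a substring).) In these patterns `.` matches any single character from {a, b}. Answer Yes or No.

Yes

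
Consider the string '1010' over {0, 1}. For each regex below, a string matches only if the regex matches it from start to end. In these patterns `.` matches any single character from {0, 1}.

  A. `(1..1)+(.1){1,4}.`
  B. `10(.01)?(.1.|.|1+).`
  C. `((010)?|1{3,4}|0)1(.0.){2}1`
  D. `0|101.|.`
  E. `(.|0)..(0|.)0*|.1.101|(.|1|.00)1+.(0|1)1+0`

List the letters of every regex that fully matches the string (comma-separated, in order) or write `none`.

A → no match
B → match
C → no match — must end with '1'
D → match
E → match

B, D, E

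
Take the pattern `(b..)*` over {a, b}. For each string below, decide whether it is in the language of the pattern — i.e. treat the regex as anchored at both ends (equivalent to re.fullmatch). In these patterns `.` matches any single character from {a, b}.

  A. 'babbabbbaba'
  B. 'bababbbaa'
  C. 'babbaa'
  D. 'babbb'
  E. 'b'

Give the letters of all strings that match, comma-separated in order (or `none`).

C

A → no match
B → no match
C → match
D → no match
E → no match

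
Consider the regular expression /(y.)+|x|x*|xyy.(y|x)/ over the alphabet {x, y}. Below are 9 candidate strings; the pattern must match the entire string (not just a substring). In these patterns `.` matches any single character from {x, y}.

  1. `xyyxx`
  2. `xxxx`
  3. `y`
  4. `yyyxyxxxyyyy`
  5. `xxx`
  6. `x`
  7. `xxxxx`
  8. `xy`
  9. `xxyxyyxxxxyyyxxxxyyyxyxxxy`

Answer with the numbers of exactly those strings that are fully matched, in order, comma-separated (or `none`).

1 → match
2 → match
3 → no match
4 → no match
5 → match
6 → match
7 → match
8 → no match
9 → no match

1, 2, 5, 6, 7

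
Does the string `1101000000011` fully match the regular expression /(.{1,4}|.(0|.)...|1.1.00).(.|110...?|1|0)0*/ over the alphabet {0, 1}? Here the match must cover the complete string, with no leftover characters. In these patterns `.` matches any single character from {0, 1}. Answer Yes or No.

No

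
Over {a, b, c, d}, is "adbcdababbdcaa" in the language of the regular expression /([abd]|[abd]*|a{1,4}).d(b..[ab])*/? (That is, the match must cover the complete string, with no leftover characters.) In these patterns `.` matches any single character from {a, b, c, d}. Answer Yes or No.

No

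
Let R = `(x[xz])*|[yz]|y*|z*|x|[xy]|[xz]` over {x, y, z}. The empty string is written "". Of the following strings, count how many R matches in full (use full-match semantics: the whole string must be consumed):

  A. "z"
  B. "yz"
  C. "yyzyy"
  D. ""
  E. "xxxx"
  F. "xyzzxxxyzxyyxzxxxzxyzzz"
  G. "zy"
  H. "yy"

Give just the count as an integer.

4

A → match
B → no match
C → no match
D → match
E → match
F → no match
G → no match
H → match
Total matched: 4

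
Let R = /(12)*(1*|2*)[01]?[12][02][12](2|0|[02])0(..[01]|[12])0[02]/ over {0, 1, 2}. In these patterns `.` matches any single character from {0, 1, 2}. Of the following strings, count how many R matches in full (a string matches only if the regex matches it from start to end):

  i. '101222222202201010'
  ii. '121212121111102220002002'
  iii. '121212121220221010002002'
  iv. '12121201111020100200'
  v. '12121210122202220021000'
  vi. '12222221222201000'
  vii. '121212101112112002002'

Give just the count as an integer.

1

i → no match
ii → match
iii → no match
iv → no match
v → no match
vi → no match
vii → no match
Total matched: 1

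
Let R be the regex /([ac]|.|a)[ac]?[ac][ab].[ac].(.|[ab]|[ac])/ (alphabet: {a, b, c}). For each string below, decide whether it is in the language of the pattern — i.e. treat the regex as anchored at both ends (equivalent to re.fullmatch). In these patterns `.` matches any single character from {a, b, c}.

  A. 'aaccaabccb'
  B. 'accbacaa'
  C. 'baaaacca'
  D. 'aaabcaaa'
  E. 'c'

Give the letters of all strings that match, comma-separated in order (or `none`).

B, C, D

A. 'aaccaabccb' → no match
B. 'accbacaa' → match
C. 'baaaacca' → match
D. 'aaabcaaa' → match
E. 'c' → no match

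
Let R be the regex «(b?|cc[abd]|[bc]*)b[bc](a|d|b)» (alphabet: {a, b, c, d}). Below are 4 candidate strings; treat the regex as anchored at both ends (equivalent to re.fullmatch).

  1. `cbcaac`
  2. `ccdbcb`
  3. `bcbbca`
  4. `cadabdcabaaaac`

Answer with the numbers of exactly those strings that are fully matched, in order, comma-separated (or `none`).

2, 3

1 → no match
2 → match
3 → match
4 → no match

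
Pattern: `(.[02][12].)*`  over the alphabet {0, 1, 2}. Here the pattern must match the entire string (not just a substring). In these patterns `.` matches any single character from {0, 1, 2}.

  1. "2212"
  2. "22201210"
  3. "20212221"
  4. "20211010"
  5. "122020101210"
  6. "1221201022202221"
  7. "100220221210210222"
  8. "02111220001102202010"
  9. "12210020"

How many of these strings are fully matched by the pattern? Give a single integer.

8

1 → match
2 → match
3 → match
4 → match
5 → match
6 → match
7 → no match
8 → match
9 → match
Total matched: 8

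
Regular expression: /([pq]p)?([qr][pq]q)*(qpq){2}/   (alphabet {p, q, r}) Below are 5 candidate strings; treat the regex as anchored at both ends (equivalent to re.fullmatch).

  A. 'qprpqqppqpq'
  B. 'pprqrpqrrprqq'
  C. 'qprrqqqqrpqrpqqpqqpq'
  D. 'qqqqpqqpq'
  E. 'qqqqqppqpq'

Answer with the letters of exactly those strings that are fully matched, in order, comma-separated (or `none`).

D

A → no match
B → no match — must end with 'qpq'
C → no match
D → match
E → no match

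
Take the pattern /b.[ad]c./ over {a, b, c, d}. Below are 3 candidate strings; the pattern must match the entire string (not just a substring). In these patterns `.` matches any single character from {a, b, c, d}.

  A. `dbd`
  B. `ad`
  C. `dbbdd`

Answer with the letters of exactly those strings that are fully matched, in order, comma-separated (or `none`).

A → no match — must start with `b`
B → no match — must start with `b`
C → no match — must start with `b`

none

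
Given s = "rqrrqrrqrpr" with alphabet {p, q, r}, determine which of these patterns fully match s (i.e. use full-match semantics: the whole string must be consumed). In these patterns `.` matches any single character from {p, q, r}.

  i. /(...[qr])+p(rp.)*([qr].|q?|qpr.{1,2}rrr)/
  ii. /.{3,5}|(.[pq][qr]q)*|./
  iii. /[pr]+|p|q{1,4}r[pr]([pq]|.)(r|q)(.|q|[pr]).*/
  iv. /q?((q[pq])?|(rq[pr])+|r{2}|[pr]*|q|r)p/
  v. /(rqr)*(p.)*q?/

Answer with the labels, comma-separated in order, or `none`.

i → no match
ii → no match
iii → no match
iv → no match — must end with "p"
v → match

v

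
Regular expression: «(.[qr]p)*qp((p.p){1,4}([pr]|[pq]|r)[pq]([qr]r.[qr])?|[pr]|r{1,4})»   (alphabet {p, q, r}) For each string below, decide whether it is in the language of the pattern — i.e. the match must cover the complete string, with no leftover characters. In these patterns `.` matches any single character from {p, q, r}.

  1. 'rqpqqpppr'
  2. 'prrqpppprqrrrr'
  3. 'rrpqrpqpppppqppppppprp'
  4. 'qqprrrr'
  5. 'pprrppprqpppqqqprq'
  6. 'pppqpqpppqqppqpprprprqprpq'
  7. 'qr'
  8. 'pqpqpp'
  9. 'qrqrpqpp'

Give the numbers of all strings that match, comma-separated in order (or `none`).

3, 8

1 → no match
2 → no match
3 → match
4 → no match
5 → no match
6 → no match
7 → no match
8 → match
9 → no match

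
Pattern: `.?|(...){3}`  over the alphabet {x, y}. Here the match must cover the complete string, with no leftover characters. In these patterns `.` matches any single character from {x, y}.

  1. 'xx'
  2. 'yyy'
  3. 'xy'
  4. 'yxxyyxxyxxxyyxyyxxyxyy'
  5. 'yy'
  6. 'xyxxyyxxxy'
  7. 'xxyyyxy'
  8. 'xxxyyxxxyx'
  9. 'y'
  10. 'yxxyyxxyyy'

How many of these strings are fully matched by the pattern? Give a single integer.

1

1 → no match
2 → no match
3 → no match
4 → no match
5 → no match
6 → no match
7 → no match
8 → no match
9 → match
10 → no match
Total matched: 1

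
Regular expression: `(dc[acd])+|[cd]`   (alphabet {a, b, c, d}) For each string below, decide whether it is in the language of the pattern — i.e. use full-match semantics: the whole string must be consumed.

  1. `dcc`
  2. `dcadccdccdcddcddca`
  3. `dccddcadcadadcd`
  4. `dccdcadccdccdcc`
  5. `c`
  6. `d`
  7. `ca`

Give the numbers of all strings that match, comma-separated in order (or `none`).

1, 2, 4, 5, 6

1 → match
2 → match
3 → no match
4 → match
5 → match
6 → match
7 → no match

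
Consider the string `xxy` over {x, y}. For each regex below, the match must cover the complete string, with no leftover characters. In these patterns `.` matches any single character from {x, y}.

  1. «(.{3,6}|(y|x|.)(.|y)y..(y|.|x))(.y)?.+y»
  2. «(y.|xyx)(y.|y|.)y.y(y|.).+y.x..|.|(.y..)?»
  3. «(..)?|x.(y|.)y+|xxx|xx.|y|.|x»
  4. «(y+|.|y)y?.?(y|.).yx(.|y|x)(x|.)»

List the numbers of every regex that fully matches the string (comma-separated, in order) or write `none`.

3

1 → no match
2 → no match
3 → match
4 → no match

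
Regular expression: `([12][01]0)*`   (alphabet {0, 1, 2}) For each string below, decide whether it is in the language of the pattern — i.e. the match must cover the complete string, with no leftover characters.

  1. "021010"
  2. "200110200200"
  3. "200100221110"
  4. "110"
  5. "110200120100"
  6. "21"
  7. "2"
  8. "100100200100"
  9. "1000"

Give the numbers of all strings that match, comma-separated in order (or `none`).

1. "021010" → no match
2. "200110200200" → match
3. "200100221110" → no match
4. "110" → match
5. "110200120100" → no match
6. "21" → no match
7. "2" → no match
8. "100100200100" → match
9. "1000" → no match

2, 4, 8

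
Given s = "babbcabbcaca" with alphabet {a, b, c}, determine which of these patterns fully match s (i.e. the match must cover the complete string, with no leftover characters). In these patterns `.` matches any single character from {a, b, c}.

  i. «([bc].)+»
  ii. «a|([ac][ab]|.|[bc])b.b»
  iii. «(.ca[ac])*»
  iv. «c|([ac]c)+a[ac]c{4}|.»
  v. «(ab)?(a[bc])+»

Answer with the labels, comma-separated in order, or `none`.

i → match
ii → no match
iii → no match
iv → no match
v → no match

i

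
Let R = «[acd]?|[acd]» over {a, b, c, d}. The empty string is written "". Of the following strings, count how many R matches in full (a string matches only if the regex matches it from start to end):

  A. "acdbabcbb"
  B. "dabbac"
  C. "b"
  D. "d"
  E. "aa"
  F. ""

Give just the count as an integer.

A → no match
B → no match
C → no match
D → match
E → no match
F → match
Total matched: 2

2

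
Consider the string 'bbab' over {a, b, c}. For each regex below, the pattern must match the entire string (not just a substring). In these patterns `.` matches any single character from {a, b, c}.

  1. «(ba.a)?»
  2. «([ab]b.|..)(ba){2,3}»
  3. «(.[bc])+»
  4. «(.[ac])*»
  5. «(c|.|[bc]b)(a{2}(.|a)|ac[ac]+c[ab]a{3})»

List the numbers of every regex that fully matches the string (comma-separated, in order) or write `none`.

1 → no match
2 → no match — must end with 'ba'
3 → match
4 → no match
5 → no match

3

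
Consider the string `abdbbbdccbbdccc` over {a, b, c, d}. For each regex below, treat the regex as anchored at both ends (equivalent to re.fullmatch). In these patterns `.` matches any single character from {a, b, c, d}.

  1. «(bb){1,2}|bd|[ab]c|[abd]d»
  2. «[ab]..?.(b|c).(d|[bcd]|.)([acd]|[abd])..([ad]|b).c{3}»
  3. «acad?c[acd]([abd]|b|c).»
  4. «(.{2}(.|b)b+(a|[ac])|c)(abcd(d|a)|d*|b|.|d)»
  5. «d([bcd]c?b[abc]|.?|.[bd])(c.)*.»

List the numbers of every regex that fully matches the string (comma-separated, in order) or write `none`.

1 → no match
2 → match
3 → no match — must start with `aca`
4 → no match
5 → no match — must start with `d`

2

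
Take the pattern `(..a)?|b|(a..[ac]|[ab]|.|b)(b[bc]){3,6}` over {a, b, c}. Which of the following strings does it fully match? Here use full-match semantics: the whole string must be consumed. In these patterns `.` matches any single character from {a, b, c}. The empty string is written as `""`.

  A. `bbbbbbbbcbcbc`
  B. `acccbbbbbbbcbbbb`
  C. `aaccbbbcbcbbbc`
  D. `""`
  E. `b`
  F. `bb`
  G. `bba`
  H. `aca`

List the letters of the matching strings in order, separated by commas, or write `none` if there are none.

A → match
B → match
C → match
D. `""` → match
E. `b` → match
F. `bb` → no match
G. `bba` → match
H. `aca` → match

A, B, C, D, E, G, H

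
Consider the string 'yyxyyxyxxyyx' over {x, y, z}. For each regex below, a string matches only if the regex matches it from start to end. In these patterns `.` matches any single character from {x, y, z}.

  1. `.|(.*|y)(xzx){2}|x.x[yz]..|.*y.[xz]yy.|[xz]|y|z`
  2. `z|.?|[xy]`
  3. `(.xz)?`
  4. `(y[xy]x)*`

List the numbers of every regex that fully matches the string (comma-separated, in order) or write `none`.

1, 4

1 → match
2 → no match
3 → no match
4 → match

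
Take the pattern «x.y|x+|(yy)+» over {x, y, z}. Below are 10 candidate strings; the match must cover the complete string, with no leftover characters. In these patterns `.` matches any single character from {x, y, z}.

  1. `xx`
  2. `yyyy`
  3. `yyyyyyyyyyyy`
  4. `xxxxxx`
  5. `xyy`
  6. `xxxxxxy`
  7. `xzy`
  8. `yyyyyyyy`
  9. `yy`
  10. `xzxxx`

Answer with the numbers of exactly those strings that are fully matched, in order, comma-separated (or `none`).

1 → match
2 → match
3 → match
4 → match
5 → match
6 → no match
7 → match
8 → match
9 → match
10 → no match

1, 2, 3, 4, 5, 7, 8, 9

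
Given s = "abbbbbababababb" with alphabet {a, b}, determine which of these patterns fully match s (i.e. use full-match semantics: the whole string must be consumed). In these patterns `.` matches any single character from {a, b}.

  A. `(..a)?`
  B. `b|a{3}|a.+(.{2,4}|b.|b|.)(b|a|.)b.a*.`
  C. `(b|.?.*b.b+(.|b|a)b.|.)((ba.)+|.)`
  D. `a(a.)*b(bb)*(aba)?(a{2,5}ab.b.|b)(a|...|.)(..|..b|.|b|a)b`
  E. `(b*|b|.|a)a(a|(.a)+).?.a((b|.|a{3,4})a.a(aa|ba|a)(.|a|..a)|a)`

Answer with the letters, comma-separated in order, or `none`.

D

A → no match
B → no match
C → no match
D → match
E → no match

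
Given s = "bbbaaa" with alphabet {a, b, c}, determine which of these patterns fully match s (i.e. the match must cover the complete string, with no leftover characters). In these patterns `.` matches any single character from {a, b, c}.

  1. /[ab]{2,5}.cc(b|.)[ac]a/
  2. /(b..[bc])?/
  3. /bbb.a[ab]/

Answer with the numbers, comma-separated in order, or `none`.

1 → no match
2 → no match
3 → match

3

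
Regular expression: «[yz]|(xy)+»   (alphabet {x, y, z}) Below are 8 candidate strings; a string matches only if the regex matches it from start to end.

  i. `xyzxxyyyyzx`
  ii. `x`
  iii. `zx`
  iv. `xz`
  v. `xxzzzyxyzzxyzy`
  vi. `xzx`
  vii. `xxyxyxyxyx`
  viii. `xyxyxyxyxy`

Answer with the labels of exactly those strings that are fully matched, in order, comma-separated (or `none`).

viii

i → no match
ii → no match
iii → no match
iv → no match
v → no match
vi → no match
vii → no match
viii → match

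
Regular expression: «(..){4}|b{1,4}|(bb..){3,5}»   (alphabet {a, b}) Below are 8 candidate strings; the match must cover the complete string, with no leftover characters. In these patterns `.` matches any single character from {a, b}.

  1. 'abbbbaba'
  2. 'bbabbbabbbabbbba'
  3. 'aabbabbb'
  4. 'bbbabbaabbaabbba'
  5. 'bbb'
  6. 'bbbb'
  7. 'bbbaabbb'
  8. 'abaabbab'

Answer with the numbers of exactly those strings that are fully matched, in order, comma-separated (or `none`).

1, 2, 3, 4, 5, 6, 7, 8

1. 'abbbbaba' → match
2 → match
3. 'aabbabbb' → match
4 → match
5. 'bbb' → match
6. 'bbbb' → match
7. 'bbbaabbb' → match
8. 'abaabbab' → match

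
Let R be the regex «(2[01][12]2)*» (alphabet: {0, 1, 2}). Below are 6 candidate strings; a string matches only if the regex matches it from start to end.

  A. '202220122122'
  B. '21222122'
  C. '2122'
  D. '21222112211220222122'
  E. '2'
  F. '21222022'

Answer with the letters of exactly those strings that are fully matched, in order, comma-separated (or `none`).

A, B, C, D, F

A → match
B → match
C → match
D → match
E → no match
F → match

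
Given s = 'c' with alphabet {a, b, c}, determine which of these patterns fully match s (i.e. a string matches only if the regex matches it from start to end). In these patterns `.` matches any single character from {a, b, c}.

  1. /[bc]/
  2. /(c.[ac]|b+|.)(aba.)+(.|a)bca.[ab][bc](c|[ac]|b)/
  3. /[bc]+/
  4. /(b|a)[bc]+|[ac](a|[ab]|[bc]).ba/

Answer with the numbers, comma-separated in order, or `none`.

1, 3

1 → match
2 → no match
3 → match
4 → no match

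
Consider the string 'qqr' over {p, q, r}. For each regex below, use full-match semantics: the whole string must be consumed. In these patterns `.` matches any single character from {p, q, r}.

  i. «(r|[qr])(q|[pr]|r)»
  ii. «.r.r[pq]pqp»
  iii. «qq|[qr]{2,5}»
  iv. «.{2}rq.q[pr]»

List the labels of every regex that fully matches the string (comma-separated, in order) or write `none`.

i → no match
ii → no match — must end with 'pqp'
iii → match
iv → no match

iii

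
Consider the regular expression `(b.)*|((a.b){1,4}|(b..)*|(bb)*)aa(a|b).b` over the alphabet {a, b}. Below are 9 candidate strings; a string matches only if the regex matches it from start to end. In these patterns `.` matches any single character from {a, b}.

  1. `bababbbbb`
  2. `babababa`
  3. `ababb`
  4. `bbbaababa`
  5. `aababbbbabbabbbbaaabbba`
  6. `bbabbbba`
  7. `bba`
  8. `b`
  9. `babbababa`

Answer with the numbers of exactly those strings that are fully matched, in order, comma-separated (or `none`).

2

1 → no match
2 → match
3 → no match
4 → no match
5 → no match
6 → no match
7 → no match
8 → no match
9 → no match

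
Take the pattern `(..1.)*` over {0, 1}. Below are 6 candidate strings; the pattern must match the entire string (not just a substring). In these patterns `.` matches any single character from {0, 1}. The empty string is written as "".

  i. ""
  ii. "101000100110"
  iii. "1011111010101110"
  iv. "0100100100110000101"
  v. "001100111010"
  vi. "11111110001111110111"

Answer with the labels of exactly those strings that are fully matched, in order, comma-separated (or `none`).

i. "" → match
ii. "101000100110" → match
iii → match
iv → no match
v. "001100111010" → match
vi → match

i, ii, iii, v, vi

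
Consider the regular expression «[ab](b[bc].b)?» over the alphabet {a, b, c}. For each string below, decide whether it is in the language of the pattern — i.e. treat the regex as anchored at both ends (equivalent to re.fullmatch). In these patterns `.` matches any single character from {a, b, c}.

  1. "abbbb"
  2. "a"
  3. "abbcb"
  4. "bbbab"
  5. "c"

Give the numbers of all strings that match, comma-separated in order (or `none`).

1, 2, 3, 4

1 → match
2 → match
3 → match
4 → match
5 → no match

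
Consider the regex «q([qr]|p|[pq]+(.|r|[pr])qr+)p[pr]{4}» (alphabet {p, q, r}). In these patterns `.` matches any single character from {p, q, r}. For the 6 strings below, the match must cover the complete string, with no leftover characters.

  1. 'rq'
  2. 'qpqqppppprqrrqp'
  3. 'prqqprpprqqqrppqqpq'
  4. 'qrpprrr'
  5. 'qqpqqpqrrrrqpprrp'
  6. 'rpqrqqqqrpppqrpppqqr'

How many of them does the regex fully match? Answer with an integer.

1

1 → no match — must start with 'q'
2 → no match
3 → no match — must start with 'q'
4 → match
5 → no match
6 → no match — must start with 'q'
Total matched: 1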